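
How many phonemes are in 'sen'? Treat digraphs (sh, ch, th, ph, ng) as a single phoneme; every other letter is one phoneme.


Parsing 'sen' greedily, digraphs first:
  's' -> consonant phoneme (phonemes so far: 1)
  'e' -> vowel phoneme (phonemes so far: 2)
  'n' -> consonant phoneme (phonemes so far: 3)
Total phonemes: 3

3


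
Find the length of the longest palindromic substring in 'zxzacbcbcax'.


Scanning 'zxzacbcbcax' for palindromic substrings.
Substring at positions 3-9: 'acbcbca'.
Check: reverse('acbcbca') = 'acbcbca' -> palindrome confirmed.
Neighbouring characters ('z' / 'x') break symmetry, so it cannot extend further.
No longer palindromic substring exists; longest length = 7

7


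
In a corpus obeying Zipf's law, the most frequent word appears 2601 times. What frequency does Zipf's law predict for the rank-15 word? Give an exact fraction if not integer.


Zipf's law: freq(rank) = f1 / rank
f1 = 2601, rank = 15
freq = 2601 / 15
GCD(2601, 15) = 3
Simplified: 867/5

867/5


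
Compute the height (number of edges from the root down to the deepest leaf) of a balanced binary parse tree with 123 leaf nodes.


In a balanced binary tree with n leaves the deepest leaf is ceil(log2(n)) edges below the root.
log2(123) = 6.9425
ceil(6.9425) = 7
height (edges) = 7

7


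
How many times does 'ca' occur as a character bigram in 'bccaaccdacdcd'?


Scanning 'bccaaccdacdcd' for bigram 'ca':
  Position 0: 'bc' -> no
  Position 1: 'cc' -> no
  Position 2: 'ca' -> MATCH
  Position 3: 'aa' -> no
  Position 4: 'ac' -> no
  Position 5: 'cc' -> no
  Position 6: 'cd' -> no
  Position 7: 'da' -> no
  Position 8: 'ac' -> no
  Position 9: 'cd' -> no
  Position 10: 'dc' -> no
  Position 11: 'cd' -> no
Total matches: 1

1


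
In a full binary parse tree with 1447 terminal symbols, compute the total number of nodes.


Leaf nodes (terminals): 1447
Internal nodes = n - 1 = 1447 - 1 = 1446
Total = leaves + internal = 1447 + 1446 = 2893

2893


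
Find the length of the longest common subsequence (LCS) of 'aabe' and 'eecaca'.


DP table for LCS of 'aabe' and 'eecaca':
       e  e  c  a  c  a
    0  0  0  0  0  0  0
  a 0  0  0  0  1  1  1
  a 0  0  0  0  1  1  2
  b 0  0  0  0  1  1  2
  e 0  1  1  1  1  1  2
LCS: 'aa'
LCS length = 2

2


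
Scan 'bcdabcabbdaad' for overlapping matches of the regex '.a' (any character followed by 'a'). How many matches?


Pattern: .a means any character followed by 'a'.
Scanning 'bcdabcabbdaad' position-by-position:
  Pos 0: window 'bc' -> no
  Pos 1: window 'cd' -> no
  Pos 2: window 'da' -> MATCH
  Pos 3: window 'ab' -> no
  Pos 4: window 'bc' -> no
  Pos 5: window 'ca' -> MATCH
  Pos 6: window 'ab' -> no
  Pos 7: window 'bb' -> no
  Pos 8: window 'bd' -> no
  Pos 9: window 'da' -> MATCH
  Pos 10: window 'aa' -> MATCH
  Pos 11: window 'ad' -> no
  Pos 12: window 'd' -> no
Total matches: 4

4


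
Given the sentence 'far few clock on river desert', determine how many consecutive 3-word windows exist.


Word trigrams from [6] words:
  Trigram 1: (far few clock)
  Trigram 2: (few clock on)
  Trigram 3: (clock on river)
  Trigram 4: (on river desert)
Total word trigrams: 6 - 2 = 4

4


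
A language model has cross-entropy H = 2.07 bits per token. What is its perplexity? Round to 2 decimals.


Perplexity formula: PP = 2^H
H = 2.07
PP = 2^2.07
Decompose: 2^2.07 = 2^2 * 2^0.07
2^2 = 4, 2^0.07 ~ 1.0497167
PP ~ 4 * 1.0497167 = 4.1988668
Rounded to 2 decimals: 4.20

4.20


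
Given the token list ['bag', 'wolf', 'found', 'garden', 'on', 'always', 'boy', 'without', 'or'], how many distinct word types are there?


Listing all tokens and tracking unique types:
  Token 1: 'bag' -> NEW (unique so far: 1)
  Token 2: 'wolf' -> NEW (unique so far: 2)
  Token 3: 'found' -> NEW (unique so far: 3)
  Token 4: 'garden' -> NEW (unique so far: 4)
  Token 5: 'on' -> NEW (unique so far: 5)
  Token 6: 'always' -> NEW (unique so far: 6)
  Token 7: 'boy' -> NEW (unique so far: 7)
  Token 8: 'without' -> NEW (unique so far: 8)
  Token 9: 'or' -> NEW (unique so far: 9)
Unique types: ('always', 'bag', 'boy', 'found', 'garden', 'on', 'or', 'without', 'wolf')
Vocabulary size: 9

9


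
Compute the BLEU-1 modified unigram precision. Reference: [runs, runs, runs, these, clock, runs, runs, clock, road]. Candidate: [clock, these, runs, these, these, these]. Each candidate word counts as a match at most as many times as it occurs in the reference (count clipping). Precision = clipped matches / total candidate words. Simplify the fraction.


Reference word counts: {'clock': 2, 'road': 1, 'runs': 5, 'these': 1}
Checking each candidate word (with clipping):
  'clock' -> in reference (ref count 2, used 1/2) -> match (matches: 1)
  'these' -> in reference (ref count 1, used 1/1) -> match (matches: 2)
  'runs' -> in reference (ref count 5, used 1/5) -> match (matches: 3)
  'these' -> ref count 1 already used up (1/1) -> clipped, no match (matches: 3)
  'these' -> ref count 1 already used up (1/1) -> clipped, no match (matches: 3)
  'these' -> ref count 1 already used up (1/1) -> clipped, no match (matches: 3)
Clipped matches: 3, Candidate length: 6
Precision = 3/6 = 1/2

1/2


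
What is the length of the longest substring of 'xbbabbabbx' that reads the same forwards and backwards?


Scanning 'xbbabbabbx' for palindromic substrings.
Substring at positions 0-9: 'xbbabbabbx'.
Check: reverse('xbbabbabbx') = 'xbbabbabbx' -> palindrome confirmed.
No longer palindromic substring exists; longest length = 10

10


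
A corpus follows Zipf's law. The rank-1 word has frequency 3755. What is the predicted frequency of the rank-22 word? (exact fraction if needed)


Zipf's law: freq(rank) = f1 / rank
f1 = 3755, rank = 22
freq = 3755 / 22
GCD(3755, 22) = 1
Simplified: 3755/22

3755/22


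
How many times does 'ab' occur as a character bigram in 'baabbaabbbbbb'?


Scanning 'baabbaabbbbbb' for bigram 'ab':
  Position 0: 'ba' -> no
  Position 1: 'aa' -> no
  Position 2: 'ab' -> MATCH
  Position 3: 'bb' -> no
  Position 4: 'ba' -> no
  Position 5: 'aa' -> no
  Position 6: 'ab' -> MATCH
  Position 7: 'bb' -> no
  Position 8: 'bb' -> no
  Position 9: 'bb' -> no
  Position 10: 'bb' -> no
  Position 11: 'bb' -> no
Total matches: 2

2


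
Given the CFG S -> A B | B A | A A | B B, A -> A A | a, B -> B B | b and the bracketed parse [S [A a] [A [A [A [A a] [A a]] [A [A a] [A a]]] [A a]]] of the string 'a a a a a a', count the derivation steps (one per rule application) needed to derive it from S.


Every bracketed nonterminal node [X ...] in the tree is produced by exactly one rule application.
Reading the tree off as a leftmost derivation:
  Step 1: S  =>  A A   (applied S -> A A)
  Step 2: A A  =>  a A   (applied A -> a)
  Step 3: a A  =>  a A A   (applied A -> A A)
  Step 4: a A A  =>  a A A A   (applied A -> A A)
  Step 5: a A A A  =>  a A A A A   (applied A -> A A)
  Step 6: a A A A A  =>  a a A A A   (applied A -> a)
  Step 7: a a A A A  =>  a a a A A   (applied A -> a)
  Step 8: a a a A A  =>  a a a A A A   (applied A -> A A)
  Step 9: a a a A A A  =>  a a a a A A   (applied A -> a)
  Step 10: a a a a A A  =>  a a a a a A   (applied A -> a)
  Step 11: a a a a a A  =>  a a a a a a   (applied A -> a)
Final yield: a a a a a a
Total rewrite steps: 11

11


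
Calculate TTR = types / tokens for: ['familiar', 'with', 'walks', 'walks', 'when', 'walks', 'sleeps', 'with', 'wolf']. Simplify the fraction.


Tokens: 9
Unique types: ('familiar', 'sleeps', 'walks', 'when', 'with', 'wolf') = 6
TTR = 6/9
Simplify: divide both by 3 -> 2/3
TTR = 2/3

2/3


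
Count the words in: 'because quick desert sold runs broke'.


Counting words by splitting on spaces:
  Word 1: 'because'
  Word 2: 'quick'
  Word 3: 'desert'
  Word 4: 'sold'
  Word 5: 'runs'
  Word 6: 'broke'
Total words: 6

6


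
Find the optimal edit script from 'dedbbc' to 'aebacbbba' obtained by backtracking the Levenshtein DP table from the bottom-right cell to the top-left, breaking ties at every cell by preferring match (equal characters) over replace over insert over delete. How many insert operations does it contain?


Edit distance = 6. Backtracking from cell (6, 9) with preference match > replace > insert > delete,
then listing the resulting alignment 'dedbbc' -> 'aebacbbba' left to right:
  Step 1: replace d->a
  Step 2: keep 'e'
  Step 3: insert 'b' [insertion #1]
  Step 4: insert 'a' [insertion #2]
  Step 5: insert 'c' [insertion #3]
  Step 6: replace d->b
  Step 7: keep 'b'
  Step 8: keep 'b'
  Step 9: replace c->a
Total insertions: 3

3


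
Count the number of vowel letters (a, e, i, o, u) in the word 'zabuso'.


Scanning each character of 'zabuso':
  Position 1: 'z' -> consonant (running count: 0)
  Position 2: 'a' -> vowel (running count: 1)
  Position 3: 'b' -> consonant (running count: 1)
  Position 4: 'u' -> vowel (running count: 2)
  Position 5: 's' -> consonant (running count: 2)
  Position 6: 'o' -> vowel (running count: 3)
Total vowels: 3

3


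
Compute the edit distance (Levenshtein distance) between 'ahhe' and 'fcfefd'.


Building DP table for s1='ahhe' (len 4) and s2='fcfefd' (len 6):
       f  c  f  e  f  d
    0  1  2  3  4  5  6
  a 1  1  2  3  4  5  6
  h 2  2  2  3  4  5  6
  h 3  3  3  3  4  5  6
  e 4  4  4  4  3  4  5
Edit distance = dp[4][6] = 5

5


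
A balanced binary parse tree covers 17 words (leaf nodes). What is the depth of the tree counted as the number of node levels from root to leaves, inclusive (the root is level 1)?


In a balanced binary tree with n leaves the deepest leaf is ceil(log2(n)) edges below the root,
so counting node levels inclusive of root and leaves gives ceil(log2(n)) + 1 levels.
log2(17) = 4.0875
ceil(4.0875) = 5
levels = 5 + 1 = 6

6


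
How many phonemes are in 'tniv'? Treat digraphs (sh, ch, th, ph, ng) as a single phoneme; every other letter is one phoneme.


Parsing 'tniv' greedily, digraphs first:
  't' -> consonant phoneme (phonemes so far: 1)
  'n' -> consonant phoneme (phonemes so far: 2)
  'i' -> vowel phoneme (phonemes so far: 3)
  'v' -> consonant phoneme (phonemes so far: 4)
Total phonemes: 4

4


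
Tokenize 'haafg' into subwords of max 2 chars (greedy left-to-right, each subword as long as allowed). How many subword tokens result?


'haafg' has 5 characters.
Chunking with max size 2:
  Chunk 1: 'ha' (positions 0-1)
  Chunk 2: 'af' (positions 2-3)
  Chunk 3: 'g' (positions 4-4)
Total chunks: ceil(5 / 2) = 3

3


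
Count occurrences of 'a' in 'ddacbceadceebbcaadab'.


Scanning 'ddacbceadceebbcaadab' for 'a':
  Position 2: 'a' -> MATCH (count: 1)
  Position 7: 'a' -> MATCH (count: 2)
  Position 15: 'a' -> MATCH (count: 3)
  Position 16: 'a' -> MATCH (count: 4)
  Position 18: 'a' -> MATCH (count: 5)
Total occurrences of 'a': 5

5


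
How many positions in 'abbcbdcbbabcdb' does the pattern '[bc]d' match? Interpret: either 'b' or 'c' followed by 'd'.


Pattern: [bc]d means either 'b' or 'c' followed by 'd'.
Scanning 'abbcbdcbbabcdb' position-by-position:
  Pos 0: window 'ab' -> no
  Pos 1: window 'bb' -> no
  Pos 2: window 'bc' -> no
  Pos 3: window 'cb' -> no
  Pos 4: window 'bd' -> MATCH
  Pos 5: window 'dc' -> no
  Pos 6: window 'cb' -> no
  Pos 7: window 'bb' -> no
  Pos 8: window 'ba' -> no
  Pos 9: window 'ab' -> no
  Pos 10: window 'bc' -> no
  Pos 11: window 'cd' -> MATCH
  Pos 12: window 'db' -> no
  Pos 13: window 'b' -> no
Total matches: 2

2


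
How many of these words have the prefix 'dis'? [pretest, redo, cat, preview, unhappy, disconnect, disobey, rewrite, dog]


Checking each word for prefix 'dis':
  'pretest' -> no (count: 0)
  'redo' -> no (count: 0)
  'cat' -> no (count: 0)
  'preview' -> no (count: 0)
  'unhappy' -> no (count: 0)
  'disconnect' -> YES, starts with 'dis' (count: 1)
  'disobey' -> YES, starts with 'dis' (count: 2)
  'rewrite' -> no (count: 2)
  'dog' -> no (count: 2)
Total with prefix 'dis': 2

2


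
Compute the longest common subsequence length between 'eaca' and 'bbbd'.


DP table for LCS of 'eaca' and 'bbbd':
       b  b  b  d
    0  0  0  0  0
  e 0  0  0  0  0
  a 0  0  0  0  0
  c 0  0  0  0  0
  a 0  0  0  0  0
LCS length = 0

0


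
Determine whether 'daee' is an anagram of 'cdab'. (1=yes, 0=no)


Sort characters of 'daee': 'adee'
Sort characters of 'cdab': 'abcd'
Sorted forms differ -> they are NOT anagrams
Result: 0

0


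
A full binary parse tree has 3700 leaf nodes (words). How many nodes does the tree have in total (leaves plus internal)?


Leaf nodes (terminals): 3700
Internal nodes = n - 1 = 3700 - 1 = 3699
Total = leaves + internal = 3700 + 3699 = 7399

7399


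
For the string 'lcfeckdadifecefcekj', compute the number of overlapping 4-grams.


String 'lcfeckdadifecefcekj' has length L = 19.
Number of overlapping n-grams = L - n + 1
Substituting: 19 - 4 + 1 = 16

16


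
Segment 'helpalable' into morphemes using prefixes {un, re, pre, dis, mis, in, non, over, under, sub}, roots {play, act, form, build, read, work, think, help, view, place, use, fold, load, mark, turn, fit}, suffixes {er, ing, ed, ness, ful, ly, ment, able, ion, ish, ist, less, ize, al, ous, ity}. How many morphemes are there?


Segmenting 'helpalable' against the inventory:
  'help' -> root (morpheme 1)
  'al' -> suffix (morpheme 2)
  'able' -> suffix (morpheme 3)
Total morphemes: 3

3


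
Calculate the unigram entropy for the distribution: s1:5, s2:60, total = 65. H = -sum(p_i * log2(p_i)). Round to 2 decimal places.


Computing entropy H = -sum(p_i * log2(p_i)):
  s1: p = 5/65 = 0.0769, -p*log2(p) = 0.2846
  s2: p = 60/65 = 0.9231, -p*log2(p) = 0.1066
H = sum of terms = 0.3912
Rounded to 2 decimals: 0.39

0.39


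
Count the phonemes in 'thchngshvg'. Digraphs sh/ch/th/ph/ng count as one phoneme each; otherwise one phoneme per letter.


Parsing 'thchngshvg' greedily, digraphs first:
  'th' -> digraph (1 consonant phoneme) (phonemes so far: 1)
  'ch' -> digraph (1 consonant phoneme) (phonemes so far: 2)
  'ng' -> digraph (1 consonant phoneme) (phonemes so far: 3)
  'sh' -> digraph (1 consonant phoneme) (phonemes so far: 4)
  'v' -> consonant phoneme (phonemes so far: 5)
  'g' -> consonant phoneme (phonemes so far: 6)
Total phonemes: 6

6


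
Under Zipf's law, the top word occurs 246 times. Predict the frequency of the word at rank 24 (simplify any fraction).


Zipf's law: freq(rank) = f1 / rank
f1 = 246, rank = 24
freq = 246 / 24
GCD(246, 24) = 6
Simplified: 41/4

41/4


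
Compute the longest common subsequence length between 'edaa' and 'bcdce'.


DP table for LCS of 'edaa' and 'bcdce':
       b  c  d  c  e
    0  0  0  0  0  0
  e 0  0  0  0  0  1
  d 0  0  0  1  1  1
  a 0  0  0  1  1  1
  a 0  0  0  1  1  1
LCS: 'e'
LCS length = 1

1


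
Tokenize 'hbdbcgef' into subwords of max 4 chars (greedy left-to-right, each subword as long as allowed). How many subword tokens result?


'hbdbcgef' has 8 characters.
Chunking with max size 4:
  Chunk 1: 'hbdb' (positions 0-3)
  Chunk 2: 'cgef' (positions 4-7)
Total chunks: ceil(8 / 4) = 2

2


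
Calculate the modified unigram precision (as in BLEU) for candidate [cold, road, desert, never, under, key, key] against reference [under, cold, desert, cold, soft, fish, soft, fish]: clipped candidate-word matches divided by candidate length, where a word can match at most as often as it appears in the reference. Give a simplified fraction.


Reference word counts: {'cold': 2, 'desert': 1, 'fish': 2, 'soft': 2, 'under': 1}
Checking each candidate word (with clipping):
  'cold' -> in reference (ref count 2, used 1/2) -> match (matches: 1)
  'road' -> not in reference -> no match (matches: 1)
  'desert' -> in reference (ref count 1, used 1/1) -> match (matches: 2)
  'never' -> not in reference -> no match (matches: 2)
  'under' -> in reference (ref count 1, used 1/1) -> match (matches: 3)
  'key' -> not in reference -> no match (matches: 3)
  'key' -> not in reference -> no match (matches: 3)
Clipped matches: 3, Candidate length: 7
Precision = 3/7

3/7


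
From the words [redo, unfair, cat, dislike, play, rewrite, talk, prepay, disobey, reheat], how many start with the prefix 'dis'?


Checking each word for prefix 'dis':
  'redo' -> no (count: 0)
  'unfair' -> no (count: 0)
  'cat' -> no (count: 0)
  'dislike' -> YES, starts with 'dis' (count: 1)
  'play' -> no (count: 1)
  'rewrite' -> no (count: 1)
  'talk' -> no (count: 1)
  'prepay' -> no (count: 1)
  'disobey' -> YES, starts with 'dis' (count: 2)
  'reheat' -> no (count: 2)
Total with prefix 'dis': 2

2


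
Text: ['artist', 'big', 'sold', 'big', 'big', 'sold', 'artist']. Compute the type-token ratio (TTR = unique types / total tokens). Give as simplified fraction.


Tokens: 7
Unique types: ('artist', 'big', 'sold') = 3
TTR = 3/7
Already in lowest terms.

3/7


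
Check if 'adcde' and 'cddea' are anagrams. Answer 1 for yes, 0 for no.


Sort characters of 'adcde': 'acdde'
Sort characters of 'cddea': 'acdde'
Sorted forms match -> they ARE anagrams
Result: 1

1


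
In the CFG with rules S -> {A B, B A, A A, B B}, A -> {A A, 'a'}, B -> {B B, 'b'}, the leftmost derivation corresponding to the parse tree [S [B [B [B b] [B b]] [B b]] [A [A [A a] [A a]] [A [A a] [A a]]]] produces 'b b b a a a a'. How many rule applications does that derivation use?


Every bracketed nonterminal node [X ...] in the tree is produced by exactly one rule application.
Reading the tree off as a leftmost derivation:
  Step 1: S  =>  B A   (applied S -> B A)
  Step 2: B A  =>  B B A   (applied B -> B B)
  Step 3: B B A  =>  B B B A   (applied B -> B B)
  Step 4: B B B A  =>  b B B A   (applied B -> b)
  Step 5: b B B A  =>  b b B A   (applied B -> b)
  Step 6: b b B A  =>  b b b A   (applied B -> b)
  Step 7: b b b A  =>  b b b A A   (applied A -> A A)
  Step 8: b b b A A  =>  b b b A A A   (applied A -> A A)
  Step 9: b b b A A A  =>  b b b a A A   (applied A -> a)
  Step 10: b b b a A A  =>  b b b a a A   (applied A -> a)
  Step 11: b b b a a A  =>  b b b a a A A   (applied A -> A A)
  Step 12: b b b a a A A  =>  b b b a a a A   (applied A -> a)
  Step 13: b b b a a a A  =>  b b b a a a a   (applied A -> a)
Final yield: b b b a a a a
Total rewrite steps: 13

13


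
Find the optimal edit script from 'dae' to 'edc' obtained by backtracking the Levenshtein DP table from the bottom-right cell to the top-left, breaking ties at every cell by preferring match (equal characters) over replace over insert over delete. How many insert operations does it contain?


Edit distance = 3. Backtracking from cell (3, 3) with preference match > replace > insert > delete,
then listing the resulting alignment 'dae' -> 'edc' left to right:
  Step 1: replace d->e
  Step 2: replace a->d
  Step 3: replace e->c
Total insertions: 0

0


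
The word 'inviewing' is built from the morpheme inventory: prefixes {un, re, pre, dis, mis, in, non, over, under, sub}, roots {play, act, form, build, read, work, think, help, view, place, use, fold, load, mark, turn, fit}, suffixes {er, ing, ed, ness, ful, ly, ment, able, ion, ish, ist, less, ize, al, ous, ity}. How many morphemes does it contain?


Segmenting 'inviewing' against the inventory:
  'in' -> prefix (morpheme 1)
  'view' -> root (morpheme 2)
  'ing' -> suffix (morpheme 3)
Total morphemes: 3

3


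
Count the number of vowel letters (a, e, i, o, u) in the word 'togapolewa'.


Scanning each character of 'togapolewa':
  Position 1: 't' -> consonant (running count: 0)
  Position 2: 'o' -> vowel (running count: 1)
  Position 3: 'g' -> consonant (running count: 1)
  Position 4: 'a' -> vowel (running count: 2)
  Position 5: 'p' -> consonant (running count: 2)
  Position 6: 'o' -> vowel (running count: 3)
  Position 7: 'l' -> consonant (running count: 3)
  Position 8: 'e' -> vowel (running count: 4)
  Position 9: 'w' -> consonant (running count: 4)
  Position 10: 'a' -> vowel (running count: 5)
Total vowels: 5

5


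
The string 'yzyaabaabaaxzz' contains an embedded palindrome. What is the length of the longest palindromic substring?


Scanning 'yzyaabaabaaxzz' for palindromic substrings.
Substring at positions 3-10: 'aabaabaa'.
Check: reverse('aabaabaa') = 'aabaabaa' -> palindrome confirmed.
Neighbouring characters ('y' / 'x') break symmetry, so it cannot extend further.
No longer palindromic substring exists; longest length = 8

8


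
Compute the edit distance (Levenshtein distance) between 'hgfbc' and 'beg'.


Building DP table for s1='hgfbc' (len 5) and s2='beg' (len 3):
       b  e  g
    0  1  2  3
  h 1  1  2  3
  g 2  2  2  2
  f 3  3  3  3
  b 4  3  4  4
  c 5  4  4  5
Edit distance = dp[5][3] = 5

5


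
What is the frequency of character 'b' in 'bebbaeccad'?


Scanning 'bebbaeccad' for 'b':
  Position 0: 'b' -> MATCH (count: 1)
  Position 2: 'b' -> MATCH (count: 2)
  Position 3: 'b' -> MATCH (count: 3)
Total occurrences of 'b': 3

3


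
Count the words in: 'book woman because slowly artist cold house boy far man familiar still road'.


Counting words by splitting on spaces:
  Word 1: 'book'
  Word 2: 'woman'
  Word 3: 'because'
  Word 4: 'slowly'
  Word 5: 'artist'
  Word 6: 'cold'
  Word 7: 'house'
  Word 8: 'boy'
  Word 9: 'far'
  Word 10: 'man'
  Word 11: 'familiar'
  Word 12: 'still'
  Word 13: 'road'
Total words: 13

13


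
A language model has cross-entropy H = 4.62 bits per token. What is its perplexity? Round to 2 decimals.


Perplexity formula: PP = 2^H
H = 4.62
PP = 2^4.62
Decompose: 2^4.62 = 2^4 * 2^0.62
2^4 = 16, 2^0.62 ~ 1.5368752
PP ~ 16 * 1.5368752 = 24.5900032
Rounded to 2 decimals: 24.59

24.59


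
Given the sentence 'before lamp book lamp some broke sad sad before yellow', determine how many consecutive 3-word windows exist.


Word trigrams from [10] words:
  Trigram 1: (before lamp book)
  Trigram 2: (lamp book lamp)
  Trigram 3: (book lamp some)
  Trigram 4: (lamp some broke)
  Trigram 5: (some broke sad)
  Trigram 6: (broke sad sad)
  Trigram 7: (sad sad before)
  Trigram 8: (sad before yellow)
Total word trigrams: 10 - 2 = 8

8


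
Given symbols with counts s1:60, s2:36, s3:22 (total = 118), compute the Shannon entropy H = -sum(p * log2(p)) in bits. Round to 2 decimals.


Computing entropy H = -sum(p_i * log2(p_i)):
  s1: p = 60/118 = 0.5085, -p*log2(p) = 0.4961
  s2: p = 36/118 = 0.3051, -p*log2(p) = 0.5225
  s3: p = 22/118 = 0.1864, -p*log2(p) = 0.4518
H = sum of terms = 1.4704
Rounded to 2 decimals: 1.47

1.47


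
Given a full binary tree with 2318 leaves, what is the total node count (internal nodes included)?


Leaf nodes (terminals): 2318
Internal nodes = n - 1 = 2318 - 1 = 2317
Total = leaves + internal = 2318 + 2317 = 4635

4635


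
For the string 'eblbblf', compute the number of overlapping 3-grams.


String 'eblbblf' has length L = 7.
Number of overlapping n-grams = L - n + 1
Substituting: 7 - 3 + 1 = 5

5


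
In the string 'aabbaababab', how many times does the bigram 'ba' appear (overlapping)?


Scanning 'aabbaababab' for bigram 'ba':
  Position 0: 'aa' -> no
  Position 1: 'ab' -> no
  Position 2: 'bb' -> no
  Position 3: 'ba' -> MATCH
  Position 4: 'aa' -> no
  Position 5: 'ab' -> no
  Position 6: 'ba' -> MATCH
  Position 7: 'ab' -> no
  Position 8: 'ba' -> MATCH
  Position 9: 'ab' -> no
Total matches: 3

3


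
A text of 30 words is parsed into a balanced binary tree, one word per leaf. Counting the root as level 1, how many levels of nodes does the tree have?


In a balanced binary tree with n leaves the deepest leaf is ceil(log2(n)) edges below the root,
so counting node levels inclusive of root and leaves gives ceil(log2(n)) + 1 levels.
log2(30) = 4.9069
ceil(4.9069) = 5
levels = 5 + 1 = 6

6


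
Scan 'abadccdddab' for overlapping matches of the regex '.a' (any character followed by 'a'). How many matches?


Pattern: .a means any character followed by 'a'.
Scanning 'abadccdddab' position-by-position:
  Pos 0: window 'ab' -> no
  Pos 1: window 'ba' -> MATCH
  Pos 2: window 'ad' -> no
  Pos 3: window 'dc' -> no
  Pos 4: window 'cc' -> no
  Pos 5: window 'cd' -> no
  Pos 6: window 'dd' -> no
  Pos 7: window 'dd' -> no
  Pos 8: window 'da' -> MATCH
  Pos 9: window 'ab' -> no
  Pos 10: window 'b' -> no
Total matches: 2

2


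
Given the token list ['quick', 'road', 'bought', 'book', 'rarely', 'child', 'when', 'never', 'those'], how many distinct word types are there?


Listing all tokens and tracking unique types:
  Token 1: 'quick' -> NEW (unique so far: 1)
  Token 2: 'road' -> NEW (unique so far: 2)
  Token 3: 'bought' -> NEW (unique so far: 3)
  Token 4: 'book' -> NEW (unique so far: 4)
  Token 5: 'rarely' -> NEW (unique so far: 5)
  Token 6: 'child' -> NEW (unique so far: 6)
  Token 7: 'when' -> NEW (unique so far: 7)
  Token 8: 'never' -> NEW (unique so far: 8)
  Token 9: 'those' -> NEW (unique so far: 9)
Unique types: ('book', 'bought', 'child', 'never', 'quick', 'rarely', 'road', 'those', 'when')
Vocabulary size: 9

9


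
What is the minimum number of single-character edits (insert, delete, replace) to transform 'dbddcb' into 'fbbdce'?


Building DP table for s1='dbddcb' (len 6) and s2='fbbdce' (len 6):
       f  b  b  d  c  e
    0  1  2  3  4  5  6
  d 1  1  2  3  3  4  5
  b 2  2  1  2  3  4  5
  d 3  3  2  2  2  3  4
  d 4  4  3  3  2  3  4
  c 5  5  4  4  3  2  3
  b 6  6  5  4  4  3  3
Edit distance = dp[6][6] = 3

3


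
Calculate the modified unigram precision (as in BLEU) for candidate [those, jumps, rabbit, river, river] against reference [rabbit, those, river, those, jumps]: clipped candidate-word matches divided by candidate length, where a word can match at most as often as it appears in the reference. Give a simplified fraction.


Reference word counts: {'jumps': 1, 'rabbit': 1, 'river': 1, 'those': 2}
Checking each candidate word (with clipping):
  'those' -> in reference (ref count 2, used 1/2) -> match (matches: 1)
  'jumps' -> in reference (ref count 1, used 1/1) -> match (matches: 2)
  'rabbit' -> in reference (ref count 1, used 1/1) -> match (matches: 3)
  'river' -> in reference (ref count 1, used 1/1) -> match (matches: 4)
  'river' -> ref count 1 already used up (1/1) -> clipped, no match (matches: 4)
Clipped matches: 4, Candidate length: 5
Precision = 4/5

4/5


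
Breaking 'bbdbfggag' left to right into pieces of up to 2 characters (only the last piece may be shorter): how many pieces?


'bbdbfggag' has 9 characters.
Chunking with max size 2:
  Chunk 1: 'bb' (positions 0-1)
  Chunk 2: 'db' (positions 2-3)
  Chunk 3: 'fg' (positions 4-5)
  Chunk 4: 'ga' (positions 6-7)
  Chunk 5: 'g' (positions 8-8)
Total chunks: ceil(9 / 2) = 5

5


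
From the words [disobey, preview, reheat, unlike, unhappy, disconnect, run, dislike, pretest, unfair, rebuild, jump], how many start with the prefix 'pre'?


Checking each word for prefix 'pre':
  'disobey' -> no (count: 0)
  'preview' -> YES, starts with 'pre' (count: 1)
  'reheat' -> no (count: 1)
  'unlike' -> no (count: 1)
  'unhappy' -> no (count: 1)
  'disconnect' -> no (count: 1)
  'run' -> no (count: 1)
  'dislike' -> no (count: 1)
  'pretest' -> YES, starts with 'pre' (count: 2)
  'unfair' -> no (count: 2)
  'rebuild' -> no (count: 2)
  'jump' -> no (count: 2)
Total with prefix 'pre': 2

2


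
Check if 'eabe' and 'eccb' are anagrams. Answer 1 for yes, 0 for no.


Sort characters of 'eabe': 'abee'
Sort characters of 'eccb': 'bcce'
Sorted forms differ -> they are NOT anagrams
Result: 0

0


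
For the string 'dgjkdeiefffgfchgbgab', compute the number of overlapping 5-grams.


String 'dgjkdeiefffgfchgbgab' has length L = 20.
Number of overlapping n-grams = L - n + 1
Substituting: 20 - 5 + 1 = 16

16


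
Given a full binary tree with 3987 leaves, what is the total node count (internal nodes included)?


Leaf nodes (terminals): 3987
Internal nodes = n - 1 = 3987 - 1 = 3986
Total = leaves + internal = 3987 + 3986 = 7973

7973


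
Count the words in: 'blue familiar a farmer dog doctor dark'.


Counting words by splitting on spaces:
  Word 1: 'blue'
  Word 2: 'familiar'
  Word 3: 'a'
  Word 4: 'farmer'
  Word 5: 'dog'
  Word 6: 'doctor'
  Word 7: 'dark'
Total words: 7

7


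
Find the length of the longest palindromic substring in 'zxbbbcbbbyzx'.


Scanning 'zxbbbcbbbyzx' for palindromic substrings.
Substring at positions 2-8: 'bbbcbbb'.
Check: reverse('bbbcbbb') = 'bbbcbbb' -> palindrome confirmed.
Neighbouring characters ('x' / 'y') break symmetry, so it cannot extend further.
No longer palindromic substring exists; longest length = 7

7


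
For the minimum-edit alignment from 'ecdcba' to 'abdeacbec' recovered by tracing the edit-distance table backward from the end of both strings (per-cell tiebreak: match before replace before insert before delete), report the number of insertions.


Edit distance = 6. Backtracking from cell (6, 9) with preference match > replace > insert > delete,
then listing the resulting alignment 'ecdcba' -> 'abdeacbec' left to right:
  Step 1: replace e->a
  Step 2: replace c->b
  Step 3: keep 'd'
  Step 4: insert 'e' [insertion #1]
  Step 5: insert 'a' [insertion #2]
  Step 6: keep 'c'
  Step 7: keep 'b'
  Step 8: insert 'e' [insertion #3]
  Step 9: replace a->c
Total insertions: 3

3


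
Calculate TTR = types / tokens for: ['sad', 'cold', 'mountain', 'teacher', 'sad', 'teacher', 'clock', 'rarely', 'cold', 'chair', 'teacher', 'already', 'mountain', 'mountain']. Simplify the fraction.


Tokens: 14
Unique types: ('already', 'chair', 'clock', 'cold', 'mountain', 'rarely', 'sad', 'teacher') = 8
TTR = 8/14
Simplify: divide both by 2 -> 4/7
TTR = 4/7

4/7


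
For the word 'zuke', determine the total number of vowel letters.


Scanning each character of 'zuke':
  Position 1: 'z' -> consonant (running count: 0)
  Position 2: 'u' -> vowel (running count: 1)
  Position 3: 'k' -> consonant (running count: 1)
  Position 4: 'e' -> vowel (running count: 2)
Total vowels: 2

2


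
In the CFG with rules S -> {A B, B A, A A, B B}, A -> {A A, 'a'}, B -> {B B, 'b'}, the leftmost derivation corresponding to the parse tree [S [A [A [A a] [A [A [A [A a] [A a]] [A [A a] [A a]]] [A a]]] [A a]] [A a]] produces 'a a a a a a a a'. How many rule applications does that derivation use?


Every bracketed nonterminal node [X ...] in the tree is produced by exactly one rule application.
Reading the tree off as a leftmost derivation:
  Step 1: S  =>  A A   (applied S -> A A)
  Step 2: A A  =>  A A A   (applied A -> A A)
  Step 3: A A A  =>  A A A A   (applied A -> A A)
  Step 4: A A A A  =>  a A A A   (applied A -> a)
  Step 5: a A A A  =>  a A A A A   (applied A -> A A)
  Step 6: a A A A A  =>  a A A A A A   (applied A -> A A)
  Step 7: a A A A A A  =>  a A A A A A A   (applied A -> A A)
  Step 8: a A A A A A A  =>  a a A A A A A   (applied A -> a)
  Step 9: a a A A A A A  =>  a a a A A A A   (applied A -> a)
  Step 10: a a a A A A A  =>  a a a A A A A A   (applied A -> A A)
  Step 11: a a a A A A A A  =>  a a a a A A A A   (applied A -> a)
  Step 12: a a a a A A A A  =>  a a a a a A A A   (applied A -> a)
  Step 13: a a a a a A A A  =>  a a a a a a A A   (applied A -> a)
  Step 14: a a a a a a A A  =>  a a a a a a a A   (applied A -> a)
  Step 15: a a a a a a a A  =>  a a a a a a a a   (applied A -> a)
Final yield: a a a a a a a a
Total rewrite steps: 15

15


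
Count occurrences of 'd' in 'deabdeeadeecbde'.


Scanning 'deabdeeadeecbde' for 'd':
  Position 0: 'd' -> MATCH (count: 1)
  Position 4: 'd' -> MATCH (count: 2)
  Position 8: 'd' -> MATCH (count: 3)
  Position 13: 'd' -> MATCH (count: 4)
Total occurrences of 'd': 4

4


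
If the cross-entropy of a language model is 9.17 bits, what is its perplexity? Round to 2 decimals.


Perplexity formula: PP = 2^H
H = 9.17
PP = 2^9.17
Decompose: 2^9.17 = 2^9 * 2^0.17
2^9 = 512, 2^0.17 ~ 1.1250585
PP ~ 512 * 1.1250585 = 576.0299520
Rounded to 2 decimals: 576.03

576.03


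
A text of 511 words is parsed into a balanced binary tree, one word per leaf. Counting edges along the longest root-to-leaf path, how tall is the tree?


In a balanced binary tree with n leaves the deepest leaf is ceil(log2(n)) edges below the root.
log2(511) = 8.9972
ceil(8.9972) = 9
height (edges) = 9

9


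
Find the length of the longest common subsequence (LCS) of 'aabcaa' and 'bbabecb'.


DP table for LCS of 'aabcaa' and 'bbabecb':
       b  b  a  b  e  c  b
    0  0  0  0  0  0  0  0
  a 0  0  0  1  1  1  1  1
  a 0  0  0  1  1  1  1  1
  b 0  1  1  1  2  2  2  2
  c 0  1  1  1  2  2  3  3
  a 0  1  1  2  2  2  3  3
  a 0  1  1  2  2  2  3  3
LCS: 'abc'
LCS length = 3

3


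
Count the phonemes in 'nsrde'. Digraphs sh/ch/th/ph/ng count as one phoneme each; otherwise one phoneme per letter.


Parsing 'nsrde' greedily, digraphs first:
  'n' -> consonant phoneme (phonemes so far: 1)
  's' -> consonant phoneme (phonemes so far: 2)
  'r' -> consonant phoneme (phonemes so far: 3)
  'd' -> consonant phoneme (phonemes so far: 4)
  'e' -> vowel phoneme (phonemes so far: 5)
Total phonemes: 5

5


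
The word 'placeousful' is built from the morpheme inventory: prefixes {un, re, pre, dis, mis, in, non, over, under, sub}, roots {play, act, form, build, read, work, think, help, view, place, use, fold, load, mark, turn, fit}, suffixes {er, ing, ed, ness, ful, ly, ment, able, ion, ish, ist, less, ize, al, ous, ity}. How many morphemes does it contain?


Segmenting 'placeousful' against the inventory:
  'place' -> root (morpheme 1)
  'ous' -> suffix (morpheme 2)
  'ful' -> suffix (morpheme 3)
Total morphemes: 3

3


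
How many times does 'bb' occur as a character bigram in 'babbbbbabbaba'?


Scanning 'babbbbbabbaba' for bigram 'bb':
  Position 0: 'ba' -> no
  Position 1: 'ab' -> no
  Position 2: 'bb' -> MATCH
  Position 3: 'bb' -> MATCH
  Position 4: 'bb' -> MATCH
  Position 5: 'bb' -> MATCH
  Position 6: 'ba' -> no
  Position 7: 'ab' -> no
  Position 8: 'bb' -> MATCH
  Position 9: 'ba' -> no
  Position 10: 'ab' -> no
  Position 11: 'ba' -> no
Total matches: 5

5


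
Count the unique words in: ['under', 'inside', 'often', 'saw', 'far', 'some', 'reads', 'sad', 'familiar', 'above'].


Listing all tokens and tracking unique types:
  Token 1: 'under' -> NEW (unique so far: 1)
  Token 2: 'inside' -> NEW (unique so far: 2)
  Token 3: 'often' -> NEW (unique so far: 3)
  Token 4: 'saw' -> NEW (unique so far: 4)
  Token 5: 'far' -> NEW (unique so far: 5)
  Token 6: 'some' -> NEW (unique so far: 6)
  Token 7: 'reads' -> NEW (unique so far: 7)
  Token 8: 'sad' -> NEW (unique so far: 8)
  Token 9: 'familiar' -> NEW (unique so far: 9)
  Token 10: 'above' -> NEW (unique so far: 10)
Unique types: ('above', 'familiar', 'far', 'inside', 'often', 'reads', 'sad', 'saw', 'some', 'under')
Vocabulary size: 10

10


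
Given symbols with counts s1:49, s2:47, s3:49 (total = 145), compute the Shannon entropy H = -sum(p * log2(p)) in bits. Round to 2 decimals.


Computing entropy H = -sum(p_i * log2(p_i)):
  s1: p = 49/145 = 0.3379, -p*log2(p) = 0.5289
  s2: p = 47/145 = 0.3241, -p*log2(p) = 0.5268
  s3: p = 49/145 = 0.3379, -p*log2(p) = 0.5289
H = sum of terms = 1.5846
Rounded to 2 decimals: 1.58

1.58


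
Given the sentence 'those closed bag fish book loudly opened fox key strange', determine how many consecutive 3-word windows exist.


Word trigrams from [10] words:
  Trigram 1: (those closed bag)
  Trigram 2: (closed bag fish)
  Trigram 3: (bag fish book)
  Trigram 4: (fish book loudly)
  Trigram 5: (book loudly opened)
  Trigram 6: (loudly opened fox)
  Trigram 7: (opened fox key)
  Trigram 8: (fox key strange)
Total word trigrams: 10 - 2 = 8

8


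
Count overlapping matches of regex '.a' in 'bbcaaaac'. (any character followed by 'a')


Pattern: .a means any character followed by 'a'.
Scanning 'bbcaaaac' position-by-position:
  Pos 0: window 'bb' -> no
  Pos 1: window 'bc' -> no
  Pos 2: window 'ca' -> MATCH
  Pos 3: window 'aa' -> MATCH
  Pos 4: window 'aa' -> MATCH
  Pos 5: window 'aa' -> MATCH
  Pos 6: window 'ac' -> no
  Pos 7: window 'c' -> no
Total matches: 4

4


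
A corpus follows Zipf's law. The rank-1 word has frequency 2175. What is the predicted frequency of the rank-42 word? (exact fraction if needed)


Zipf's law: freq(rank) = f1 / rank
f1 = 2175, rank = 42
freq = 2175 / 42
GCD(2175, 42) = 3
Simplified: 725/14

725/14


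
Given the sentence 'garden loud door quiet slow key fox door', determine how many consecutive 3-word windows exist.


Word trigrams from [8] words:
  Trigram 1: (garden loud door)
  Trigram 2: (loud door quiet)
  Trigram 3: (door quiet slow)
  Trigram 4: (quiet slow key)
  Trigram 5: (slow key fox)
  Trigram 6: (key fox door)
Total word trigrams: 8 - 2 = 6

6


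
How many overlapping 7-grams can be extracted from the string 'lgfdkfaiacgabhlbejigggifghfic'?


String 'lgfdkfaiacgabhlbejigggifghfic' has length L = 29.
Number of overlapping n-grams = L - n + 1
Substituting: 29 - 7 + 1 = 23

23


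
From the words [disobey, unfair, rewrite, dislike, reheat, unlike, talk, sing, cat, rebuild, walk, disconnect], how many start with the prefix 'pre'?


Checking each word for prefix 'pre':
  'disobey' -> no (count: 0)
  'unfair' -> no (count: 0)
  'rewrite' -> no (count: 0)
  'dislike' -> no (count: 0)
  'reheat' -> no (count: 0)
  'unlike' -> no (count: 0)
  'talk' -> no (count: 0)
  'sing' -> no (count: 0)
  'cat' -> no (count: 0)
  'rebuild' -> no (count: 0)
  'walk' -> no (count: 0)
  'disconnect' -> no (count: 0)
Total with prefix 'pre': 0

0


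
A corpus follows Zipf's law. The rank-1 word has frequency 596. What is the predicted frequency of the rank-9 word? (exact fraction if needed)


Zipf's law: freq(rank) = f1 / rank
f1 = 596, rank = 9
freq = 596 / 9
GCD(596, 9) = 1
Simplified: 596/9

596/9


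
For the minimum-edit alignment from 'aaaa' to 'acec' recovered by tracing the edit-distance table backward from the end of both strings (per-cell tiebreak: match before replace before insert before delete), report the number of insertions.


Edit distance = 3. Backtracking from cell (4, 4) with preference match > replace > insert > delete,
then listing the resulting alignment 'aaaa' -> 'acec' left to right:
  Step 1: keep 'a'
  Step 2: replace a->c
  Step 3: replace a->e
  Step 4: replace a->c
Total insertions: 0

0


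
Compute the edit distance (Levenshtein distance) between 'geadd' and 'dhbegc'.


Building DP table for s1='geadd' (len 5) and s2='dhbegc' (len 6):
       d  h  b  e  g  c
    0  1  2  3  4  5  6
  g 1  1  2  3  4  4  5
  e 2  2  2  3  3  4  5
  a 3  3  3  3  4  4  5
  d 4  3  4  4  4  5  5
  d 5  4  4  5  5  5  6
Edit distance = dp[5][6] = 6

6


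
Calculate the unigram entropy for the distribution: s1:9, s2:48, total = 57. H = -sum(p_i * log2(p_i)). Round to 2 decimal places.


Computing entropy H = -sum(p_i * log2(p_i)):
  s1: p = 9/57 = 0.1579, -p*log2(p) = 0.4205
  s2: p = 48/57 = 0.8421, -p*log2(p) = 0.2088
H = sum of terms = 0.6293
Rounded to 2 decimals: 0.63

0.63


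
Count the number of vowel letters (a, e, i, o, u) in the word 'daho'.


Scanning each character of 'daho':
  Position 1: 'd' -> consonant (running count: 0)
  Position 2: 'a' -> vowel (running count: 1)
  Position 3: 'h' -> consonant (running count: 1)
  Position 4: 'o' -> vowel (running count: 2)
Total vowels: 2

2


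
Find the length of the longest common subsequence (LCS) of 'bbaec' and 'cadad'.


DP table for LCS of 'bbaec' and 'cadad':
       c  a  d  a  d
    0  0  0  0  0  0
  b 0  0  0  0  0  0
  b 0  0  0  0  0  0
  a 0  0  1  1  1  1
  e 0  0  1  1  1  1
  c 0  1  1  1  1  1
LCS: 'a'
LCS length = 1

1


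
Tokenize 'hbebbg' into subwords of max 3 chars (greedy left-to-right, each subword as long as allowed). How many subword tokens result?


'hbebbg' has 6 characters.
Chunking with max size 3:
  Chunk 1: 'hbe' (positions 0-2)
  Chunk 2: 'bbg' (positions 3-5)
Total chunks: ceil(6 / 3) = 2

2


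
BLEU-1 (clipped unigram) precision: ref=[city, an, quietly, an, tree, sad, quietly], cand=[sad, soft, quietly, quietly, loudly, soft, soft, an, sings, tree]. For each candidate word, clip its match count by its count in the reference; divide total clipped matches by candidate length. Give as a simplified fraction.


Reference word counts: {'an': 2, 'city': 1, 'quietly': 2, 'sad': 1, 'tree': 1}
Checking each candidate word (with clipping):
  'sad' -> in reference (ref count 1, used 1/1) -> match (matches: 1)
  'soft' -> not in reference -> no match (matches: 1)
  'quietly' -> in reference (ref count 2, used 1/2) -> match (matches: 2)
  'quietly' -> in reference (ref count 2, used 2/2) -> match (matches: 3)
  'loudly' -> not in reference -> no match (matches: 3)
  'soft' -> not in reference -> no match (matches: 3)
  'soft' -> not in reference -> no match (matches: 3)
  'an' -> in reference (ref count 2, used 1/2) -> match (matches: 4)
  'sings' -> not in reference -> no match (matches: 4)
  'tree' -> in reference (ref count 1, used 1/1) -> match (matches: 5)
Clipped matches: 5, Candidate length: 10
Precision = 5/10 = 1/2

1/2
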